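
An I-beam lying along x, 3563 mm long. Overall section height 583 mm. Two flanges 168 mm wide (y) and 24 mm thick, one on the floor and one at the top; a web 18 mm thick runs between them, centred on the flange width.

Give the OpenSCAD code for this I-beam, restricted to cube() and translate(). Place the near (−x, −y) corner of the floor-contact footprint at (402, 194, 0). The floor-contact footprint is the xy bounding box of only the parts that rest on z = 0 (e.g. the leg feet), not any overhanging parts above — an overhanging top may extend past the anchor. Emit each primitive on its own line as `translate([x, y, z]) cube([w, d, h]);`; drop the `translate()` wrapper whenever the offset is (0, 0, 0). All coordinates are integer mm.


translate([402, 194, 0]) cube([3563, 168, 24]);
translate([402, 269, 24]) cube([3563, 18, 535]);
translate([402, 194, 559]) cube([3563, 168, 24]);


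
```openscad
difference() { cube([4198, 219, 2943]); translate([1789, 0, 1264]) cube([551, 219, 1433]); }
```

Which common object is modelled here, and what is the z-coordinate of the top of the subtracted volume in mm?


A wall with a window opening. The window head height is 2697 mm.

A wall with a rectangular opening subtracted — a window. Sill at z = 1264, opening 1433 mm tall, so the head is at 1264 + 1433 = 2697 mm.


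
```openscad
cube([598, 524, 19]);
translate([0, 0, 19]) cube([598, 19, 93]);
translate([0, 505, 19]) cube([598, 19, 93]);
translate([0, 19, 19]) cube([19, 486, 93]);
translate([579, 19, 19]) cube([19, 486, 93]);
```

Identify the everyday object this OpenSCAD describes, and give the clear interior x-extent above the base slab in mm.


An open box. The internal width is 560 mm.

A 598×524 base slab with four walls standing on it — an open box. The base is 598 mm wide and the walls are 19 mm thick, so the internal width is 598 − 2 × 19 = 560 mm.


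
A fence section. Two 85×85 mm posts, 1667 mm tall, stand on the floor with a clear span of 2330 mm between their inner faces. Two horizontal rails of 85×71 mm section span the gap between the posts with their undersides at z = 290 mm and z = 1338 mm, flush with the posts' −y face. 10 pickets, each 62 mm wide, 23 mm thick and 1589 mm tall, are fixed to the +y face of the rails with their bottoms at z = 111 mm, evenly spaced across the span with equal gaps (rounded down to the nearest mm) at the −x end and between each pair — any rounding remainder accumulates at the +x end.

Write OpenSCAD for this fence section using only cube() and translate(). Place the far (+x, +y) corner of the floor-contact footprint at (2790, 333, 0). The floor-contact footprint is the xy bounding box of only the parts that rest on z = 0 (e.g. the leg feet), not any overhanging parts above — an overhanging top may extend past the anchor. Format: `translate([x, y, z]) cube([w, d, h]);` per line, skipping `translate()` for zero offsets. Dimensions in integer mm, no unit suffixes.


translate([290, 248, 0]) cube([85, 85, 1667]);
translate([2705, 248, 0]) cube([85, 85, 1667]);
translate([375, 248, 290]) cube([2330, 85, 71]);
translate([375, 248, 1338]) cube([2330, 85, 71]);
translate([530, 333, 111]) cube([62, 23, 1589]);
translate([747, 333, 111]) cube([62, 23, 1589]);
translate([964, 333, 111]) cube([62, 23, 1589]);
translate([1181, 333, 111]) cube([62, 23, 1589]);
translate([1398, 333, 111]) cube([62, 23, 1589]);
translate([1615, 333, 111]) cube([62, 23, 1589]);
translate([1832, 333, 111]) cube([62, 23, 1589]);
translate([2049, 333, 111]) cube([62, 23, 1589]);
translate([2266, 333, 111]) cube([62, 23, 1589]);
translate([2483, 333, 111]) cube([62, 23, 1589]);


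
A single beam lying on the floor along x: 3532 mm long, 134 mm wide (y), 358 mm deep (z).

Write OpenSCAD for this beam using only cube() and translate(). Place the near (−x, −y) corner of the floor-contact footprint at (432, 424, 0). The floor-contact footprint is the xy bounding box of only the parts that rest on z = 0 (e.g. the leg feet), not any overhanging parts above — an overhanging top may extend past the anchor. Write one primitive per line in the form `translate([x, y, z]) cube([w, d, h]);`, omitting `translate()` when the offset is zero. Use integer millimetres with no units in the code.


translate([432, 424, 0]) cube([3532, 134, 358]);


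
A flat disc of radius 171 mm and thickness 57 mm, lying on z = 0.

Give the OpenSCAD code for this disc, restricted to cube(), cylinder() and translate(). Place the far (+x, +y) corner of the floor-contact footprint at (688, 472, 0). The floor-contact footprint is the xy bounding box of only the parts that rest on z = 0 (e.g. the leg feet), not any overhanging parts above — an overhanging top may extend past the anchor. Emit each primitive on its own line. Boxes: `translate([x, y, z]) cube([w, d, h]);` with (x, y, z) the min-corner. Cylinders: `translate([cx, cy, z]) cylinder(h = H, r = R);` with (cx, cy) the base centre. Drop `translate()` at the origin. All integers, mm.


translate([517, 301, 0]) cylinder(h = 57, r = 171);


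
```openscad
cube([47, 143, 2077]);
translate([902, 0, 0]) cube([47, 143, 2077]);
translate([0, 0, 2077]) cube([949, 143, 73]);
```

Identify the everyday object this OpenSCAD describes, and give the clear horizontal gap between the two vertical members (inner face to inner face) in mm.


A door frame. The clear opening width is 855 mm.

Two 2077 mm tall posts with a header on top — a door frame. The left jamb is 47 mm wide at x = 0; the right jamb starts at x = 902. The clear opening is 902 − 47 = 855 mm.


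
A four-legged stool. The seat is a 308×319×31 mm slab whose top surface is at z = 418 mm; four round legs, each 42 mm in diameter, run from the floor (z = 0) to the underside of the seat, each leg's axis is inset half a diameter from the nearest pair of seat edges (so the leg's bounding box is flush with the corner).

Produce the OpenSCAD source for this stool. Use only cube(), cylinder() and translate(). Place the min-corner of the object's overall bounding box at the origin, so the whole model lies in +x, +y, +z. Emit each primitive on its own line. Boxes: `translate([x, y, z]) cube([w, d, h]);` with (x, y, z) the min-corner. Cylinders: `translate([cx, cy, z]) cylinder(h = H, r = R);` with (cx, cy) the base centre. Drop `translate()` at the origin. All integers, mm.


translate([0, 0, 387]) cube([308, 319, 31]);
translate([21, 21, 0]) cylinder(h = 387, r = 21);
translate([287, 21, 0]) cylinder(h = 387, r = 21);
translate([21, 298, 0]) cylinder(h = 387, r = 21);
translate([287, 298, 0]) cylinder(h = 387, r = 21);


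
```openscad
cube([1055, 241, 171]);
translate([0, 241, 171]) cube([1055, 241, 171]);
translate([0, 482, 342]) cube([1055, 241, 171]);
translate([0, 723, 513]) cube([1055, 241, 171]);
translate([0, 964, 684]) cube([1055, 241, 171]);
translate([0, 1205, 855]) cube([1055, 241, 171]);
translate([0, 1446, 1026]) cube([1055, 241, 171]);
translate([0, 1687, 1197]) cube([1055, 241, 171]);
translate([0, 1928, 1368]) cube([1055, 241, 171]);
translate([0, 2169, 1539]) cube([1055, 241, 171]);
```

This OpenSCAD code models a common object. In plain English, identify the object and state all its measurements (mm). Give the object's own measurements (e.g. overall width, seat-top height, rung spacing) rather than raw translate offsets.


A straight staircase of 10 solid steps. Each step is 1055 mm wide (x), 241 mm deep (y, the going) and 171 mm tall (the rise). The first step rests on the floor; each subsequent step sits one going further in +y and one rise higher in +z, directly behind and above the previous step with no overlap.


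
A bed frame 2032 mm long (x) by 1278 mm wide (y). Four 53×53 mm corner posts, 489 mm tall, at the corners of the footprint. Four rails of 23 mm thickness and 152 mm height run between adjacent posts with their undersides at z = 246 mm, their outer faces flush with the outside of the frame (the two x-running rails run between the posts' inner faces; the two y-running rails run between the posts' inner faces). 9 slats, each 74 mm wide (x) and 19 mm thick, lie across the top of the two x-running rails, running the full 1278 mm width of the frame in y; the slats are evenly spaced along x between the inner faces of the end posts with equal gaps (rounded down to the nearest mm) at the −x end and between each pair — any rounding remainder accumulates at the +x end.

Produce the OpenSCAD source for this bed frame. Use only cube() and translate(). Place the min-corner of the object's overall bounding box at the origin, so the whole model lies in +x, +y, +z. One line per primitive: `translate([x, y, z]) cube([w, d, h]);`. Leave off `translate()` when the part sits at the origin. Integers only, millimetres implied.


// slat z = rail_z + rail_h = 246 + 152 = 398
// slat gap = ⌊(1926 − 9·74) / 10⌋ = 126
cube([53, 53, 489]);
translate([0, 1225, 0]) cube([53, 53, 489]);
translate([1979, 0, 0]) cube([53, 53, 489]);
translate([1979, 1225, 0]) cube([53, 53, 489]);
translate([53, 0, 246]) cube([1926, 23, 152]);
translate([53, 1255, 246]) cube([1926, 23, 152]);
translate([0, 53, 246]) cube([23, 1172, 152]);
translate([2009, 53, 246]) cube([23, 1172, 152]);
translate([179, 0, 398]) cube([74, 1278, 19]);
translate([379, 0, 398]) cube([74, 1278, 19]);
translate([579, 0, 398]) cube([74, 1278, 19]);
translate([779, 0, 398]) cube([74, 1278, 19]);
translate([979, 0, 398]) cube([74, 1278, 19]);
translate([1179, 0, 398]) cube([74, 1278, 19]);
translate([1379, 0, 398]) cube([74, 1278, 19]);
translate([1579, 0, 398]) cube([74, 1278, 19]);
translate([1779, 0, 398]) cube([74, 1278, 19]);


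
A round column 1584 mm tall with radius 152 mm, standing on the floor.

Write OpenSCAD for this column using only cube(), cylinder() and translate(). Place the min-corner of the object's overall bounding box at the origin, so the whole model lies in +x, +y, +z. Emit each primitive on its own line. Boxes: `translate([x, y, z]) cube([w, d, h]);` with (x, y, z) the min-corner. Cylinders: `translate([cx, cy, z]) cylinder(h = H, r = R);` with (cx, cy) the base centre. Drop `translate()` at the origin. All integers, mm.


translate([152, 152, 0]) cylinder(h = 1584, r = 152);


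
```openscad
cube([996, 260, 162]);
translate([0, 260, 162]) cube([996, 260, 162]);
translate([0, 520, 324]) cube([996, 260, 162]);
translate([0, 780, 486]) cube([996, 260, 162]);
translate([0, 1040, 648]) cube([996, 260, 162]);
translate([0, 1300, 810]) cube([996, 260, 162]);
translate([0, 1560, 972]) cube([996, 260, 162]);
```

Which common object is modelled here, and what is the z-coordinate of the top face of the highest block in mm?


A staircase. The total rise is 1134 mm.

7 identical blocks, each offset up and back from the previous — a staircase. Each step is 162 mm tall and there are 7 of them, so the total rise is 7 × 162 = 1134 mm.


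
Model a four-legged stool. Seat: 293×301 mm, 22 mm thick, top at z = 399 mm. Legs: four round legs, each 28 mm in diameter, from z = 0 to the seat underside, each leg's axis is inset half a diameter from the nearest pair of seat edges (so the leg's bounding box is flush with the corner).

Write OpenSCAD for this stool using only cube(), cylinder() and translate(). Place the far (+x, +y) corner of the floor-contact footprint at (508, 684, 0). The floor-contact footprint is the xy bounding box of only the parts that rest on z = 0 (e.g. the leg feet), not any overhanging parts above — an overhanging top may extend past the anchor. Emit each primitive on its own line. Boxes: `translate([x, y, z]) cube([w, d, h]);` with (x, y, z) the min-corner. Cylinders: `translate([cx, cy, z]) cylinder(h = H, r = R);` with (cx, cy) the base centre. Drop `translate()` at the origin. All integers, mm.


translate([215, 383, 377]) cube([293, 301, 22]);
translate([229, 397, 0]) cylinder(h = 377, r = 14);
translate([494, 397, 0]) cylinder(h = 377, r = 14);
translate([229, 670, 0]) cylinder(h = 377, r = 14);
translate([494, 670, 0]) cylinder(h = 377, r = 14);


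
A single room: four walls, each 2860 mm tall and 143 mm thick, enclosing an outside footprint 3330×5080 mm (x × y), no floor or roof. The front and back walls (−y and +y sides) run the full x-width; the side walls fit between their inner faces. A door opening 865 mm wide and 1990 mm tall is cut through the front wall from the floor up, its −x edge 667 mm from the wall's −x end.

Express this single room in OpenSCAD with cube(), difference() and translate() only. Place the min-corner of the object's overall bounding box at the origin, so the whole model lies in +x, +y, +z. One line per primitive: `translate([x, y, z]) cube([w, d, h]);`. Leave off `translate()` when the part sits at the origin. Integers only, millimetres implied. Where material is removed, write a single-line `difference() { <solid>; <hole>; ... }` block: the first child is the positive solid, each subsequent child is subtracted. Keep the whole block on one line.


difference() { cube([3330, 143, 2860]); translate([667, 0, 0]) cube([865, 143, 1990]); }
translate([0, 4937, 0]) cube([3330, 143, 2860]);
translate([0, 143, 0]) cube([143, 4794, 2860]);
translate([3187, 143, 0]) cube([143, 4794, 2860]);


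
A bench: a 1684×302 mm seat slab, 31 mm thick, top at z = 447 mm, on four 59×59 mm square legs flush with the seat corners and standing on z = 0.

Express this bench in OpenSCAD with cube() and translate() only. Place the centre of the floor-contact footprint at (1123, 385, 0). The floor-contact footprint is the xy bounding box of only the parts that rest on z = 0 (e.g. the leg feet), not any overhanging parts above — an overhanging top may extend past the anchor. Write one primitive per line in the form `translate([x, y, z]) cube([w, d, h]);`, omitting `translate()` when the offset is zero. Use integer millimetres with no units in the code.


translate([281, 234, 416]) cube([1684, 302, 31]);
translate([281, 234, 0]) cube([59, 59, 416]);
translate([281, 477, 0]) cube([59, 59, 416]);
translate([1906, 234, 0]) cube([59, 59, 416]);
translate([1906, 477, 0]) cube([59, 59, 416]);


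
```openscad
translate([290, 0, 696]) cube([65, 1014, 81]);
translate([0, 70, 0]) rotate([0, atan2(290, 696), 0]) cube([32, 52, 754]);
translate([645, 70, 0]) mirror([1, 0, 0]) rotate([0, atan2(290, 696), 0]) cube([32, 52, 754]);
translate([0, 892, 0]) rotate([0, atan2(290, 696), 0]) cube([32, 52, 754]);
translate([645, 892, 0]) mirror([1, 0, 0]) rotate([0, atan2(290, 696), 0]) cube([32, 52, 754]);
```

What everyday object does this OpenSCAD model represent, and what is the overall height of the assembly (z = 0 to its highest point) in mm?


A sawhorse. The overall height is 777 mm.

A beam across two mirrored pairs of raked legs — a sawhorse. The beam's underside is at z = 696 (matching the legs' vertical rise in atan2(290, 696)) and the beam is 81 mm tall, so its top is at 696 + 81 = 777 mm. The raked legs top out at the beam's underside, so that is the highest point.


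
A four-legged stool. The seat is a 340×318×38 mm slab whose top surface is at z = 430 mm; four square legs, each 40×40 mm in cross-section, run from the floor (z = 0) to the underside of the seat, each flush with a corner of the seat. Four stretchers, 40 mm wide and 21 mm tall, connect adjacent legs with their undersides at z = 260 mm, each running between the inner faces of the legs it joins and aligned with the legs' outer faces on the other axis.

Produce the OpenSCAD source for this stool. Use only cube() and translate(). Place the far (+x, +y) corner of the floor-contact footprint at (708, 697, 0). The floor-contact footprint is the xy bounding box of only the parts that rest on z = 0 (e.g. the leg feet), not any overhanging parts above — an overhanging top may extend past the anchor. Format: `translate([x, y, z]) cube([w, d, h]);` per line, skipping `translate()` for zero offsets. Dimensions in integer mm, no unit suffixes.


// leg_h = 430 - 38 = 392
// stretcher span = 340 - 2*40 = 260
translate([368, 379, 392]) cube([340, 318, 38]);
translate([368, 379, 0]) cube([40, 40, 392]);
translate([668, 379, 0]) cube([40, 40, 392]);
translate([368, 657, 0]) cube([40, 40, 392]);
translate([668, 657, 0]) cube([40, 40, 392]);
translate([408, 379, 260]) cube([260, 40, 21]);
translate([408, 657, 260]) cube([260, 40, 21]);
translate([368, 419, 260]) cube([40, 238, 21]);
translate([668, 419, 260]) cube([40, 238, 21]);


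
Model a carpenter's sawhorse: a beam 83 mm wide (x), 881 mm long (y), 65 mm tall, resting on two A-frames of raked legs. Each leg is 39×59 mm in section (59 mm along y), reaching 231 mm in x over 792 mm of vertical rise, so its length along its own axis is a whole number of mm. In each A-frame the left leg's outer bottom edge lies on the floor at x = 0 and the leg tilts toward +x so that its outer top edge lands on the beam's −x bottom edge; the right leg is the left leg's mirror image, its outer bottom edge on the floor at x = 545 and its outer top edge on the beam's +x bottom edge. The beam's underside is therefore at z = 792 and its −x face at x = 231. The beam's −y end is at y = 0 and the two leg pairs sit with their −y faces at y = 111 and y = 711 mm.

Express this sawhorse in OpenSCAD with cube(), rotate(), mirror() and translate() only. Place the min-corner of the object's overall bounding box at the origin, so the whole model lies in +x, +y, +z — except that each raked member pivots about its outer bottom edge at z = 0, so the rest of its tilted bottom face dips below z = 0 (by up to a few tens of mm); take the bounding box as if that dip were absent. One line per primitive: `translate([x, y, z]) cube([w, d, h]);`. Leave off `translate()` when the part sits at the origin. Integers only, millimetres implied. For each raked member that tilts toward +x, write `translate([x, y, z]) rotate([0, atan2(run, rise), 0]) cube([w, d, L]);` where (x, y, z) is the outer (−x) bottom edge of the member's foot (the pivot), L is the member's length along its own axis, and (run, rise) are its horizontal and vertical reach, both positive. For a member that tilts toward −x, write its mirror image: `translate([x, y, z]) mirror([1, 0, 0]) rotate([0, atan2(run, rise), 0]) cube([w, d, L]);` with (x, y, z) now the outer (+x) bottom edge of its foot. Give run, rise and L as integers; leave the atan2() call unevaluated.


translate([231, 0, 792]) cube([83, 881, 65]);
translate([0, 111, 0]) rotate([0, atan2(231, 792), 0]) cube([39, 59, 825]);
translate([545, 111, 0]) mirror([1, 0, 0]) rotate([0, atan2(231, 792), 0]) cube([39, 59, 825]);
translate([0, 711, 0]) rotate([0, atan2(231, 792), 0]) cube([39, 59, 825]);
translate([545, 711, 0]) mirror([1, 0, 0]) rotate([0, atan2(231, 792), 0]) cube([39, 59, 825]);


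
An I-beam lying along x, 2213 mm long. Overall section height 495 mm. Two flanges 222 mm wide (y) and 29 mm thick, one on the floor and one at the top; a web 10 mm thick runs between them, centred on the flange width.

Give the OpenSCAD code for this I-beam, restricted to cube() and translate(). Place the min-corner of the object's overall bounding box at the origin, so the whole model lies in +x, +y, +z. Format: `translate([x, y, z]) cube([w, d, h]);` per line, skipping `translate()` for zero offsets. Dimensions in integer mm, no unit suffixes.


cube([2213, 222, 29]);
translate([0, 106, 29]) cube([2213, 10, 437]);
translate([0, 0, 466]) cube([2213, 222, 29]);


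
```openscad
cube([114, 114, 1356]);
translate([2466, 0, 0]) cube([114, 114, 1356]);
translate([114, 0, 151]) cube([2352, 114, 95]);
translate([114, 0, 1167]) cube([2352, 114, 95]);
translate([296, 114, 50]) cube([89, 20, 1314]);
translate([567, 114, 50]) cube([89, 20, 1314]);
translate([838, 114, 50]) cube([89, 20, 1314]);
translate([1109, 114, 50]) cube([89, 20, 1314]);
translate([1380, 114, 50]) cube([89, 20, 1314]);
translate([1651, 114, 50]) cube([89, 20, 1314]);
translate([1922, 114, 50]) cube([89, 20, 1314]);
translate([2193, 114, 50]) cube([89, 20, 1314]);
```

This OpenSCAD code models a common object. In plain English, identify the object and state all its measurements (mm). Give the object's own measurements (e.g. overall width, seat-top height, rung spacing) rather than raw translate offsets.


A fence section. Two 114×114 mm posts, 1356 mm tall, stand on the floor with a clear span of 2352 mm between their inner faces. Two horizontal rails of 114×95 mm section span the gap between the posts with their undersides at z = 151 mm and z = 1167 mm, flush with the posts' −y face. 8 pickets, each 89 mm wide, 20 mm thick and 1314 mm tall, are fixed to the +y face of the rails with their bottoms at z = 50 mm, spaced across the span with a 182 mm gap after the −x post and between neighbouring pickets, with 184 mm left before the +x post.


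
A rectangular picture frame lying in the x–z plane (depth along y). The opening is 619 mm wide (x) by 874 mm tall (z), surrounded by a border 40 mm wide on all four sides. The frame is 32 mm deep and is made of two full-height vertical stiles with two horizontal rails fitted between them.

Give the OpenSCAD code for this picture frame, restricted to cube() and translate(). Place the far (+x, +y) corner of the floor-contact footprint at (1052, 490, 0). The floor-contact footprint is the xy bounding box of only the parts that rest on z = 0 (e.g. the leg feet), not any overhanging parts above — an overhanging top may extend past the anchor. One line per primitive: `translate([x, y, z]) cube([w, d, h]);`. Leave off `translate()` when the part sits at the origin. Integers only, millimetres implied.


translate([353, 458, 0]) cube([40, 32, 954]);
translate([1012, 458, 0]) cube([40, 32, 954]);
translate([393, 458, 0]) cube([619, 32, 40]);
translate([393, 458, 914]) cube([619, 32, 40]);


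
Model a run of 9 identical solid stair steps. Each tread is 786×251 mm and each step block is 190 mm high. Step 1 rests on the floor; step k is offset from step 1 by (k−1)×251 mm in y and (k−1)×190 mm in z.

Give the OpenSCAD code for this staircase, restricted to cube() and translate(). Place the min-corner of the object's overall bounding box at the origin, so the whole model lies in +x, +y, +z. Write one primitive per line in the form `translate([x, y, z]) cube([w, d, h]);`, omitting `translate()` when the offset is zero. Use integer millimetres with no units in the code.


cube([786, 251, 190]);
translate([0, 251, 190]) cube([786, 251, 190]);
translate([0, 502, 380]) cube([786, 251, 190]);
translate([0, 753, 570]) cube([786, 251, 190]);
translate([0, 1004, 760]) cube([786, 251, 190]);
translate([0, 1255, 950]) cube([786, 251, 190]);
translate([0, 1506, 1140]) cube([786, 251, 190]);
translate([0, 1757, 1330]) cube([786, 251, 190]);
translate([0, 2008, 1520]) cube([786, 251, 190]);


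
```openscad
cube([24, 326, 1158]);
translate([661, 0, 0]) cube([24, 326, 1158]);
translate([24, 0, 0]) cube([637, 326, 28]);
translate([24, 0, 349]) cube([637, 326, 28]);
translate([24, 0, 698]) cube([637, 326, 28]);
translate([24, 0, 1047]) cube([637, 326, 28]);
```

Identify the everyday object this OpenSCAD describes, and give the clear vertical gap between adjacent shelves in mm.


A bookshelf. The clear shelf gap is 321 mm.

Two tall side panels with 4 horizontal boards between them — a bookshelf. The first two shelf undersides are at z = 0 and z = 349; with shelf thickness 28, the clear gap is 349 − 0 − 28 = 321 mm.


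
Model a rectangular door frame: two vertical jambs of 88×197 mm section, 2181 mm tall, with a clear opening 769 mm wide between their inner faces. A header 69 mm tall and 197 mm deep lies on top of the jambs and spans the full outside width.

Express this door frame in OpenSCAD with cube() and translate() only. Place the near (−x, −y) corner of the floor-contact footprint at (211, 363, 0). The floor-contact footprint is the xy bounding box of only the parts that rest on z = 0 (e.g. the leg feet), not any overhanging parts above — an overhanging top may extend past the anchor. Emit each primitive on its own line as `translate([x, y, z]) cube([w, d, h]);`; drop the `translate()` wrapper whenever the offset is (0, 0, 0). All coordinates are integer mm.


translate([211, 363, 0]) cube([88, 197, 2181]);
translate([1068, 363, 0]) cube([88, 197, 2181]);
translate([211, 363, 2181]) cube([945, 197, 69]);


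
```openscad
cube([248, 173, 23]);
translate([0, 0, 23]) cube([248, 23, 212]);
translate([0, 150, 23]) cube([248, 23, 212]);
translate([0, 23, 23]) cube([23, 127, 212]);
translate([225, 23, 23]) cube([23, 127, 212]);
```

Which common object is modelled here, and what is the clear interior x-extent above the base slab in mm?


An open box. The internal width is 202 mm.

A 248×173 base slab with four walls standing on it — an open box. The base is 248 mm wide and the walls are 23 mm thick, so the internal width is 248 − 2 × 23 = 202 mm.


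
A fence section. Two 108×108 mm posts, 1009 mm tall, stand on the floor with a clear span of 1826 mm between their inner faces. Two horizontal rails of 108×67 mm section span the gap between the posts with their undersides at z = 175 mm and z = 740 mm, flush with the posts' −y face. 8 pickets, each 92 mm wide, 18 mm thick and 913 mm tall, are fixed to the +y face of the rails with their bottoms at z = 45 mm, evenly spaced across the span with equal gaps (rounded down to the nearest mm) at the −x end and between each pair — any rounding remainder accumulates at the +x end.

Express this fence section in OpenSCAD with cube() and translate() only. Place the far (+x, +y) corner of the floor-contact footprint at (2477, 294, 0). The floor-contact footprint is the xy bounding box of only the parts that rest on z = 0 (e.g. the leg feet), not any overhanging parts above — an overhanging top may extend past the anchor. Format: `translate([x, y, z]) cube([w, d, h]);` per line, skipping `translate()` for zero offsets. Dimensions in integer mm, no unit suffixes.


translate([435, 186, 0]) cube([108, 108, 1009]);
translate([2369, 186, 0]) cube([108, 108, 1009]);
translate([543, 186, 175]) cube([1826, 108, 67]);
translate([543, 186, 740]) cube([1826, 108, 67]);
translate([664, 294, 45]) cube([92, 18, 913]);
translate([877, 294, 45]) cube([92, 18, 913]);
translate([1090, 294, 45]) cube([92, 18, 913]);
translate([1303, 294, 45]) cube([92, 18, 913]);
translate([1516, 294, 45]) cube([92, 18, 913]);
translate([1729, 294, 45]) cube([92, 18, 913]);
translate([1942, 294, 45]) cube([92, 18, 913]);
translate([2155, 294, 45]) cube([92, 18, 913]);


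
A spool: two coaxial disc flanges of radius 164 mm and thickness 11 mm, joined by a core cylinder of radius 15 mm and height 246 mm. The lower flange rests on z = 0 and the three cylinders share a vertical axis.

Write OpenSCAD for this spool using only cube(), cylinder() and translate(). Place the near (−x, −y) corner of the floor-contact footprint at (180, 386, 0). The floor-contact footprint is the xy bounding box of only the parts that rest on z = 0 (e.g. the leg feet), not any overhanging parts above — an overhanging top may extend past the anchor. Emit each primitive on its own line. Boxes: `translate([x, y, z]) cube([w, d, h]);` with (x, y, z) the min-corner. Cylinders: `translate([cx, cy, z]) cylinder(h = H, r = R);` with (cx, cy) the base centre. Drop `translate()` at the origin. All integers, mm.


translate([344, 550, 0]) cylinder(h = 11, r = 164);
translate([344, 550, 11]) cylinder(h = 246, r = 15);
translate([344, 550, 257]) cylinder(h = 11, r = 164);


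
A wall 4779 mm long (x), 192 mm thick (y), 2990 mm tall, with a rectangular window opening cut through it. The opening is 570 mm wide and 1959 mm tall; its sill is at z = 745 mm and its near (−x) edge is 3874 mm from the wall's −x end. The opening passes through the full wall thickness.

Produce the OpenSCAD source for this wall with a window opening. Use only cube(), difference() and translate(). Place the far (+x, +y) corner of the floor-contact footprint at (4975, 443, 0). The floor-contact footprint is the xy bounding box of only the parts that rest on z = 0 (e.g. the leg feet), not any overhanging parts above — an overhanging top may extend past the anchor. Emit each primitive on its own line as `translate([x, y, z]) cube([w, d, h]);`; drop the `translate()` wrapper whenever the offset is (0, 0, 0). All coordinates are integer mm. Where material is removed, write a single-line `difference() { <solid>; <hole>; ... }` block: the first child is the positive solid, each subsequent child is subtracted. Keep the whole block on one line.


difference() { translate([196, 251, 0]) cube([4779, 192, 2990]); translate([4070, 251, 745]) cube([570, 192, 1959]); }


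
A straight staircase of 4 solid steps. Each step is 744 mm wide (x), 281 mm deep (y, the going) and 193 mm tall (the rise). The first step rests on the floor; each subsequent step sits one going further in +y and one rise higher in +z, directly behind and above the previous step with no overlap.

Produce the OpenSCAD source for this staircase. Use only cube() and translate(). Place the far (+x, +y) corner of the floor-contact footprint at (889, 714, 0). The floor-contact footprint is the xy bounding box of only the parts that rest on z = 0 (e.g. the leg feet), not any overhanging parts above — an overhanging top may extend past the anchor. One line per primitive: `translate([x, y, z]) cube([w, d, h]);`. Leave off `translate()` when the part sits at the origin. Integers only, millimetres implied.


translate([145, 433, 0]) cube([744, 281, 193]);
translate([145, 714, 193]) cube([744, 281, 193]);
translate([145, 995, 386]) cube([744, 281, 193]);
translate([145, 1276, 579]) cube([744, 281, 193]);


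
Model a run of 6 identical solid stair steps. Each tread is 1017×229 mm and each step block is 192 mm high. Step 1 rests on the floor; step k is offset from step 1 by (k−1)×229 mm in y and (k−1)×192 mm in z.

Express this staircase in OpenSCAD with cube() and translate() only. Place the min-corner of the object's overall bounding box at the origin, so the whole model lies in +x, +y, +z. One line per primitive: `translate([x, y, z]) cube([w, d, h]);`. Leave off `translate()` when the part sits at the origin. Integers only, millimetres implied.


cube([1017, 229, 192]);
translate([0, 229, 192]) cube([1017, 229, 192]);
translate([0, 458, 384]) cube([1017, 229, 192]);
translate([0, 687, 576]) cube([1017, 229, 192]);
translate([0, 916, 768]) cube([1017, 229, 192]);
translate([0, 1145, 960]) cube([1017, 229, 192]);


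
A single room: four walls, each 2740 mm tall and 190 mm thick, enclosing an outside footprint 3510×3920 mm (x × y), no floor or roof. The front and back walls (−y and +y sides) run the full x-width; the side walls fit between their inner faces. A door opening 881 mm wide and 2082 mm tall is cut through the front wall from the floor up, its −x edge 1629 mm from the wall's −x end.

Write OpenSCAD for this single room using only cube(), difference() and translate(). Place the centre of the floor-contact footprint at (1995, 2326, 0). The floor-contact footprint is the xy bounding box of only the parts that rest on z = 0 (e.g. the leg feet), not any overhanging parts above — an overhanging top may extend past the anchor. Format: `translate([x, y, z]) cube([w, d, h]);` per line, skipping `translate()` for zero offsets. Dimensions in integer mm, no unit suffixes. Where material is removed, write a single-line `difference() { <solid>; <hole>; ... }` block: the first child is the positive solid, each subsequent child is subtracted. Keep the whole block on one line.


difference() { translate([240, 366, 0]) cube([3510, 190, 2740]); translate([1869, 366, 0]) cube([881, 190, 2082]); }
translate([240, 4096, 0]) cube([3510, 190, 2740]);
translate([240, 556, 0]) cube([190, 3540, 2740]);
translate([3560, 556, 0]) cube([190, 3540, 2740]);


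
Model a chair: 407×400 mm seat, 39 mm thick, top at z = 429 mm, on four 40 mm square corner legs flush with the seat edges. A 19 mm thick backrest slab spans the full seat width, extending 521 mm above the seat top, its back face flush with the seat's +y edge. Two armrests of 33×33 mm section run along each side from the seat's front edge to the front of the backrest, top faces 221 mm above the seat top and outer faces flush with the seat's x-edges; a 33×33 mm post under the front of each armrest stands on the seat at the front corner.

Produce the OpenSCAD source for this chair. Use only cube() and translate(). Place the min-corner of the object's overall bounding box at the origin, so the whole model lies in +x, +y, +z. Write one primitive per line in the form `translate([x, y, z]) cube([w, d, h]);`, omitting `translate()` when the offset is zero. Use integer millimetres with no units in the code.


// leg_h = 429 - 39 = 390
// arm post h = 221 - 33 = 188
translate([0, 0, 390]) cube([407, 400, 39]);
cube([40, 40, 390]);
translate([367, 0, 0]) cube([40, 40, 390]);
translate([0, 360, 0]) cube([40, 40, 390]);
translate([367, 360, 0]) cube([40, 40, 390]);
translate([0, 381, 429]) cube([407, 19, 521]);
translate([0, 0, 617]) cube([33, 381, 33]);
translate([374, 0, 617]) cube([33, 381, 33]);
translate([0, 0, 429]) cube([33, 33, 188]);
translate([374, 0, 429]) cube([33, 33, 188]);


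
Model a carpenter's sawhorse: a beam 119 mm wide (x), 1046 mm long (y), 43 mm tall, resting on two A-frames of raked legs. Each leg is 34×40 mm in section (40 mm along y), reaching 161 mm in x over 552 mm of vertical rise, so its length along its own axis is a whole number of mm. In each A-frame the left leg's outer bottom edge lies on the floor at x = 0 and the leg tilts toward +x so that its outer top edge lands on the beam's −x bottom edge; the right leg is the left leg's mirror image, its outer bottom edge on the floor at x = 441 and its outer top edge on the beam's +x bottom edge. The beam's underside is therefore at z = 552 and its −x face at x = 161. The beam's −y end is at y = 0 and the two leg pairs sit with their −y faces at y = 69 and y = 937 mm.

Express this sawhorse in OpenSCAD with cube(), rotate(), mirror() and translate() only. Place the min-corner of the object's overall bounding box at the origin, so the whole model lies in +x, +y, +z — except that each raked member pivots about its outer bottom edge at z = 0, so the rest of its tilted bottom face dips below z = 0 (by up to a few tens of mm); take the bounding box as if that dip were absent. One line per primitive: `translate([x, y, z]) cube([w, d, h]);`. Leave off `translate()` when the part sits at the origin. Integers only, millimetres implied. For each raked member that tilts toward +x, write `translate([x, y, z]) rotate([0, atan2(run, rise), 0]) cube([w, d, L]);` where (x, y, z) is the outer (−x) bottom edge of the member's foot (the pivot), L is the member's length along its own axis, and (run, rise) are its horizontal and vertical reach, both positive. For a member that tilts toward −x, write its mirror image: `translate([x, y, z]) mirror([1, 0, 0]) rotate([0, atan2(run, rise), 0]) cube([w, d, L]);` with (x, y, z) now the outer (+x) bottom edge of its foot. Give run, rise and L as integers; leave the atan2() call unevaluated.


translate([161, 0, 552]) cube([119, 1046, 43]);
translate([0, 69, 0]) rotate([0, atan2(161, 552), 0]) cube([34, 40, 575]);
translate([441, 69, 0]) mirror([1, 0, 0]) rotate([0, atan2(161, 552), 0]) cube([34, 40, 575]);
translate([0, 937, 0]) rotate([0, atan2(161, 552), 0]) cube([34, 40, 575]);
translate([441, 937, 0]) mirror([1, 0, 0]) rotate([0, atan2(161, 552), 0]) cube([34, 40, 575]);


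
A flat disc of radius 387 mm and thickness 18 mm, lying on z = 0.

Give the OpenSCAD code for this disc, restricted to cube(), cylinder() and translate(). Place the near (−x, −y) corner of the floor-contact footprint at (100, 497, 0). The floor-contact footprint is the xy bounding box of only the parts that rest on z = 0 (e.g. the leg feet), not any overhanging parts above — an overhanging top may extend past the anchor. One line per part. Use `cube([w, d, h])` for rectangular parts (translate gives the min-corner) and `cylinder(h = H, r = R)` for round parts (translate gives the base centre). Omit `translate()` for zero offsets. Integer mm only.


translate([487, 884, 0]) cylinder(h = 18, r = 387);


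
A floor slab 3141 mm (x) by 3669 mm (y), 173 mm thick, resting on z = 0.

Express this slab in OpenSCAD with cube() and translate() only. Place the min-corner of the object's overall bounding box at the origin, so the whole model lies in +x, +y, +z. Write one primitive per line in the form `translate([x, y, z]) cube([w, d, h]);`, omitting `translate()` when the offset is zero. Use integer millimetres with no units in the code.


cube([3141, 3669, 173]);


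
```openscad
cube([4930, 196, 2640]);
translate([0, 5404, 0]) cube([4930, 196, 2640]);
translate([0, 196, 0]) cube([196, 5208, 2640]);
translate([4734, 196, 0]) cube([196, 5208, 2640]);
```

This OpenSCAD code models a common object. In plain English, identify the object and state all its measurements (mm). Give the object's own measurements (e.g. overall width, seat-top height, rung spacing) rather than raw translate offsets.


The wall frame of a small rectangular building: four walls, each 2640 mm tall and 196 mm thick, enclosing a footprint 4930 mm (x) by 5600 mm (y) outside-to-outside, with no floor or roof. The front and back walls (the −y and +y sides) span the full width; the two side walls fit between them.


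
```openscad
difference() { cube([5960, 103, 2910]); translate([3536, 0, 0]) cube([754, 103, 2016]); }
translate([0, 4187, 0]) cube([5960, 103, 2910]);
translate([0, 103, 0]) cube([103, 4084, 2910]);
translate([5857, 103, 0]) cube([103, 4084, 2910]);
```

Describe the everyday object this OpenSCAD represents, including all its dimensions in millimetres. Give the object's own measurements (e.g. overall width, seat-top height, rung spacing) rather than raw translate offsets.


A single room: four walls, each 2910 mm tall and 103 mm thick, enclosing an outside footprint 5960×4290 mm (x × y), no floor or roof. The front and back walls (−y and +y sides) run the full x-width; the side walls fit between their inner faces. A door opening 754 mm wide and 2016 mm tall is cut through the front wall from the floor up, its −x edge 3536 mm from the wall's −x end.


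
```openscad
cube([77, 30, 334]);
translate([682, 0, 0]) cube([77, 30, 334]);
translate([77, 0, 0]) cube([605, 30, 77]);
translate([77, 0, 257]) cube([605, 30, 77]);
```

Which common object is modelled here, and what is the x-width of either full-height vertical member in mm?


A picture frame. The border width is 77 mm.

Four thin pieces enclosing a rectangular opening — a picture frame. The two full-height stiles are 334 mm tall; the top rail sits at z = 257 and is 77 mm tall, so the border above the opening is 334 − 257 = 77 mm, matching the stile x-width.


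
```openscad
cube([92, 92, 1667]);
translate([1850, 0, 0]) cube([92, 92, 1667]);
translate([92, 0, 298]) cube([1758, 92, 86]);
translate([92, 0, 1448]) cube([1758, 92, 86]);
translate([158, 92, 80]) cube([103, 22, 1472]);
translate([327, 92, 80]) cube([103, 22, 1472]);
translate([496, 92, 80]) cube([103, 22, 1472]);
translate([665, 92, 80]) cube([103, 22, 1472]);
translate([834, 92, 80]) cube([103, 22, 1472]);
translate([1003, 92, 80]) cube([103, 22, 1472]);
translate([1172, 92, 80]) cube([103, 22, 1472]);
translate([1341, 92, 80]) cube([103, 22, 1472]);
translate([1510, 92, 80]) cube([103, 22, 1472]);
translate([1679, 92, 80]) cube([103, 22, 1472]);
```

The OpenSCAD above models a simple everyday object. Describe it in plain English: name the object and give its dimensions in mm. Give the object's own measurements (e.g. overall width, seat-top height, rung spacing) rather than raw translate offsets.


A fence section. Two 92×92 mm posts, 1667 mm tall, stand on the floor with a clear span of 1758 mm between their inner faces. Two horizontal rails of 92×86 mm section span the gap between the posts with their undersides at z = 298 mm and z = 1448 mm, flush with the posts' −y face. 10 pickets, each 103 mm wide, 22 mm thick and 1472 mm tall, are fixed to the +y face of the rails with their bottoms at z = 80 mm, spaced across the span with a 66 mm gap after the −x post and between neighbouring pickets, with 68 mm left before the +x post.
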